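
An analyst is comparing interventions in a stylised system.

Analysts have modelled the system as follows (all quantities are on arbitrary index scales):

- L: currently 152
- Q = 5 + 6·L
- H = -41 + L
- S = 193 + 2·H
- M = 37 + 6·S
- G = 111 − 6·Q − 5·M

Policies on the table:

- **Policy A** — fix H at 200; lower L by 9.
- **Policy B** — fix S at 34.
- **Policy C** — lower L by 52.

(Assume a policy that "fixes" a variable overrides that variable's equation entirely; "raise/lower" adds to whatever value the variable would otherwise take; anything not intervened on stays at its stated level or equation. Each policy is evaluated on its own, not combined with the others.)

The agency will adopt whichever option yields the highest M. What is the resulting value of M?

3595

Policy A (H := 200, L − 9):
  L = 152 − 9 = 143
  H = 200
  S = 193 + 2·200 = 593
  M = 37 + 6·593 = 3595
Policy B (S := 34):
  L = 152
  H = -41 + 152 = 111
  S = 34
  M = 37 + 6·34 = 241
Policy C (L − 52):
  L = 152 − 52 = 100
  H = -41 + 100 = 59
  S = 193 + 2·59 = 311
  M = 37 + 6·311 = 1903
Comparing — Policy A: M=3595, Policy B: M=241, Policy C: M=1903. Highest is 3595 (Policy A).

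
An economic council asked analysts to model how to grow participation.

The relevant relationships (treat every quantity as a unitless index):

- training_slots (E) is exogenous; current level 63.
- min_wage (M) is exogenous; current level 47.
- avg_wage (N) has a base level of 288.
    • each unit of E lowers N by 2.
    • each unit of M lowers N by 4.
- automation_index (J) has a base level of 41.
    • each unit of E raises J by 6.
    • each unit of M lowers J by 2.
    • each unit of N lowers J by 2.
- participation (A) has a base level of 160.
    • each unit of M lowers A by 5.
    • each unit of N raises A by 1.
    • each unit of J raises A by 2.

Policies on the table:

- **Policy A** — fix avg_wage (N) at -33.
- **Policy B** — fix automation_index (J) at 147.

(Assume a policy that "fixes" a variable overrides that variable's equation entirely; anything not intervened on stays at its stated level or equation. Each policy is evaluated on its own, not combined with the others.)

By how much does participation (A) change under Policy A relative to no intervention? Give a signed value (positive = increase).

Baseline:
  E = 63
  M = 47
  N = 288 − 2·63 − 4·47 = -26
  J = 41 + 6·63 − 2·47 − 2·(-26) = 377
  A = 160 − 5·47 + (-26) + 2·377 = 653
Policy A (N := -33):
  E = 63
  M = 47
  N = -33
  J = 41 + 6·63 − 2·47 − 2·(-33) = 391
  A = 160 − 5·47 + (-33) + 2·391 = 674
Change in A: 674 − 653 = 21

21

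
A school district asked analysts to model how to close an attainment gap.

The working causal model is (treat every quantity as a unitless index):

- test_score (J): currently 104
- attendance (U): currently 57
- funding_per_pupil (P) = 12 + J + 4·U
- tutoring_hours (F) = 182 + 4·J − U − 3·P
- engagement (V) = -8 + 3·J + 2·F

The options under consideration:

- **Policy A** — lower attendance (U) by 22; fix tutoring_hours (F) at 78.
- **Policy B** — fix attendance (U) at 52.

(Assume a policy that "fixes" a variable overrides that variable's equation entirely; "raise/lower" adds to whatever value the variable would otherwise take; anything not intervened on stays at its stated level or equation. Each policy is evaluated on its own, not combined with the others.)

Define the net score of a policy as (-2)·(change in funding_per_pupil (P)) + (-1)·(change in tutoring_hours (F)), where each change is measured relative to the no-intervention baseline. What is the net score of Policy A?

-393

Baseline:
  J = 104
  U = 57
  P = 12 + 104 + 4·57 = 344
  F = 182 + 4·104 − 57 − 3·344 = -491
Policy A (U − 22, F := 78):
  J = 104
  U = 57 − 22 = 35
  P = 12 + 104 + 4·35 = 256
  F = 78
ΔP = 256 − 344 = -88; ΔF = 78 − (-491) = 569
Score = (-2)·(-88) + (-1)·569 = -393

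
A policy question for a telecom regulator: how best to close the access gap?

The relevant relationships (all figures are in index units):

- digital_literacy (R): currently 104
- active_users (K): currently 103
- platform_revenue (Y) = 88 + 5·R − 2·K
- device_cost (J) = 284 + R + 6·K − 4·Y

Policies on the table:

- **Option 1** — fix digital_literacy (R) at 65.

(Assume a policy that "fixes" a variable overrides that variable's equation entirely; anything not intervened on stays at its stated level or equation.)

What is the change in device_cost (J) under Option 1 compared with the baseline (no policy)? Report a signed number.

Baseline:
  R = 104
  K = 103
  Y = 88 + 5·104 − 2·103 = 402
  J = 284 + 104 + 6·103 − 4·402 = -602
Option 1 (R := 65):
  R = 65
  K = 103
  Y = 88 + 5·65 − 2·103 = 207
  J = 284 + 65 + 6·103 − 4·207 = 139
Change in J: 139 − (-602) = 741

741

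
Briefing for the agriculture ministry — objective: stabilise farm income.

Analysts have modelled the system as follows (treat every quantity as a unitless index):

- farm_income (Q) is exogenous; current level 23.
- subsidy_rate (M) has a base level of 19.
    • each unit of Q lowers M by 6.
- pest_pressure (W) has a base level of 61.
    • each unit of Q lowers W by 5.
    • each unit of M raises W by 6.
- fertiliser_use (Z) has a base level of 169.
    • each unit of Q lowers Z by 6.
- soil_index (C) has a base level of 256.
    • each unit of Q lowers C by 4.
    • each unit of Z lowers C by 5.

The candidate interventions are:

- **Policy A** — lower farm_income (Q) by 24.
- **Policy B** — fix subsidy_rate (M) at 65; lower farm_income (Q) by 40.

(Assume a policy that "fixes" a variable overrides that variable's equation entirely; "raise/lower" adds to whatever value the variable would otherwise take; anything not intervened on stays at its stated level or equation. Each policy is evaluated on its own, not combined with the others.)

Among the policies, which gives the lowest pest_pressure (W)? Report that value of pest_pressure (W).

216

Policy A (Q − 24):
  Q = 23 − 24 = -1
  M = 19 − 6·(-1) = 25
  W = 61 − 5·(-1) + 6·25 = 216
Policy B (M := 65, Q − 40):
  Q = 23 − 40 = -17
  M = 65
  W = 61 − 5·(-17) + 6·65 = 536
Comparing — Policy A: W=216, Policy B: W=536. Lowest is 216 (Policy A).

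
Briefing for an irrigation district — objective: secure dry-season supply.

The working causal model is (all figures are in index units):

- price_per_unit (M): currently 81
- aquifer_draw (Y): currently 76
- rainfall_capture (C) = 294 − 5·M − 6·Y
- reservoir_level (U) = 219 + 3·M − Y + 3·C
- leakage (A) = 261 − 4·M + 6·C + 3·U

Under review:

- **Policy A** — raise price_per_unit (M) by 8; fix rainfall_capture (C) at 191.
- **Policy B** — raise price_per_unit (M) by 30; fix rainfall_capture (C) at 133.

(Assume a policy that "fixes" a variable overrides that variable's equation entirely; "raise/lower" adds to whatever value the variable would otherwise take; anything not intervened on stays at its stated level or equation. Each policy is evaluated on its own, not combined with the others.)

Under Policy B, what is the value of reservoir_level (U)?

Policy B (M + 30, C := 133):
  M = 81 + 30 = 111
  Y = 76
  C = 133
  U = 219 + 3·111 − 76 + 3·133 = 875

875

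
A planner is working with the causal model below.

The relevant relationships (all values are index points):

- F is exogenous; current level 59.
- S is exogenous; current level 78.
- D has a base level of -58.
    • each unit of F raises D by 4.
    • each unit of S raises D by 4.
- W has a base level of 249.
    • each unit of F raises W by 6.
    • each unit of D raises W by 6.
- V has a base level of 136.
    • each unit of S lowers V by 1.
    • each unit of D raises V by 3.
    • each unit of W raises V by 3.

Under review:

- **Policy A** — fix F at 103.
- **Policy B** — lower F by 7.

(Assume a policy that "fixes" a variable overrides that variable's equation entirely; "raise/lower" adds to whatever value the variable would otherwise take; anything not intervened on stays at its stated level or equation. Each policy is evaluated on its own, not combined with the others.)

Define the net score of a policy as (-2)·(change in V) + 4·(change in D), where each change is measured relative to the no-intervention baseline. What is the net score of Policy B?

1316

Baseline:
  F = 59
  S = 78
  D = -58 + 4·59 + 4·78 = 490
  W = 249 + 6·59 + 6·490 = 3543
  V = 136 − 78 + 3·490 + 3·3543 = 12157
Policy B (F − 7):
  F = 59 − 7 = 52
  S = 78
  D = -58 + 4·52 + 4·78 = 462
  W = 249 + 6·52 + 6·462 = 3333
  V = 136 − 78 + 3·462 + 3·3333 = 11443
ΔV = 11443 − 12157 = -714; ΔD = 462 − 490 = -28
Score = (-2)·(-714) + 4·(-28) = 1316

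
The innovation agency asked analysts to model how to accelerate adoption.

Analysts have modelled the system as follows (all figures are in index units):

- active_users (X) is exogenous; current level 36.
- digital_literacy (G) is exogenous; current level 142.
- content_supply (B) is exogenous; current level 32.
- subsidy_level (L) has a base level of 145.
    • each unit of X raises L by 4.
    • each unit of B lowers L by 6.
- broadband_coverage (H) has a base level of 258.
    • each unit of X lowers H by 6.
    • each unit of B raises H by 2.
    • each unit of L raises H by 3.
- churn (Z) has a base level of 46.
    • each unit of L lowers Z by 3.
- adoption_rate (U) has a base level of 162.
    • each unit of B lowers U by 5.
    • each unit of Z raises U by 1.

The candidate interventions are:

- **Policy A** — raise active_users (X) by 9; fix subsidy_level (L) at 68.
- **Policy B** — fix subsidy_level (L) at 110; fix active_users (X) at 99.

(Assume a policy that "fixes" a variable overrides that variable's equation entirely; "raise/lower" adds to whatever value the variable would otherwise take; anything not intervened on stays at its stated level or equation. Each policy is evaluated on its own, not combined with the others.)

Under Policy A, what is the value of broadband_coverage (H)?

Policy A (X + 9, L := 68):
  X = 36 + 9 = 45
  B = 32
  L = 68
  H = 258 − 6·45 + 2·32 + 3·68 = 256

256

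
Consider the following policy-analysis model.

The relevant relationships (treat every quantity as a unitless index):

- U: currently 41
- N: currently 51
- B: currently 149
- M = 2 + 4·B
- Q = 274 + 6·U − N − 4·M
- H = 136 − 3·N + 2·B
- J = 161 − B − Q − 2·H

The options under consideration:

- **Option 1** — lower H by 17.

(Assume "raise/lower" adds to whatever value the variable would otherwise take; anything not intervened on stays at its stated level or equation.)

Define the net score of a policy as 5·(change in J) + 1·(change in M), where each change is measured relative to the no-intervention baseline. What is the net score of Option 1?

Baseline:
  U = 41
  N = 51
  B = 149
  M = 2 + 4·149 = 598
  Q = 274 + 6·41 − 51 − 4·598 = -1923
  H = 136 − 3·51 + 2·149 = 281
  J = 161 − 149 − (-1923) − 2·281 = 1373
Option 1 (H − 17):
  U = 41
  N = 51
  B = 149
  M = 2 + 4·149 = 598
  Q = 274 + 6·41 − 51 − 4·598 = -1923
  H = 136 − 3·51 + 2·149 (−17 from intervention) = 264
  J = 161 − 149 − (-1923) − 2·264 = 1407
ΔJ = 1407 − 1373 = 34; ΔM = 598 − 598 = 0
Score = 5·34 + 1·0 = 170

170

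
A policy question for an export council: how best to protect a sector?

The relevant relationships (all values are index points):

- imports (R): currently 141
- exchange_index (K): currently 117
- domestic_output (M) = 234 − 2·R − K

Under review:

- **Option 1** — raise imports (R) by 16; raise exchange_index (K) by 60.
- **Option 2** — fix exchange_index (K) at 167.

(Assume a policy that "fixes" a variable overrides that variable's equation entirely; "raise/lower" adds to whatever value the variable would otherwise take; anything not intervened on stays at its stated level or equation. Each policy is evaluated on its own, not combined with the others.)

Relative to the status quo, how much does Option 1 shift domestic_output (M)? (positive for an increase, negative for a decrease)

-92

Baseline:
  R = 141
  K = 117
  M = 234 − 2·141 − 117 = -165
Option 1 (R + 16, K + 60):
  R = 141 + 16 = 157
  K = 117 + 60 = 177
  M = 234 − 2·157 − 177 = -257
Change in M: -257 − (-165) = -92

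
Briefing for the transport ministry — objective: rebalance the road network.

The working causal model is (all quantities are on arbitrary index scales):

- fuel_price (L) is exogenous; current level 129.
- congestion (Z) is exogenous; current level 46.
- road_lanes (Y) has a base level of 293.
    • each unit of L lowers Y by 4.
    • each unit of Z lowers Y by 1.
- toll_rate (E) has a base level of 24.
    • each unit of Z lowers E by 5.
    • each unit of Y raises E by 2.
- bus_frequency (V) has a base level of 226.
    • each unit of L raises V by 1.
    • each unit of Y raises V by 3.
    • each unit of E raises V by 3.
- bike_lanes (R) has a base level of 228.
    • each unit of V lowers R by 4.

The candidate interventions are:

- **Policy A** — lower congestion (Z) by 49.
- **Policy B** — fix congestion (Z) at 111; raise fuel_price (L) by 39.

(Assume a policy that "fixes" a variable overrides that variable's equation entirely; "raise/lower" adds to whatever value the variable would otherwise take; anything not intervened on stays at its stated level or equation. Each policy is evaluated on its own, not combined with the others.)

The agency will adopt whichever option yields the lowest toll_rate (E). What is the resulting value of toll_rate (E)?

-1511

Policy A (Z − 49):
  L = 129
  Z = 46 − 49 = -3
  Y = 293 − 4·129 − (-3) = -220
  E = 24 − 5·(-3) + 2·(-220) = -401
Policy B (Z := 111, L + 39):
  L = 129 + 39 = 168
  Z = 111
  Y = 293 − 4·168 − 111 = -490
  E = 24 − 5·111 + 2·(-490) = -1511
Comparing — Policy A: E=-401, Policy B: E=-1511. Lowest is -1511 (Policy B).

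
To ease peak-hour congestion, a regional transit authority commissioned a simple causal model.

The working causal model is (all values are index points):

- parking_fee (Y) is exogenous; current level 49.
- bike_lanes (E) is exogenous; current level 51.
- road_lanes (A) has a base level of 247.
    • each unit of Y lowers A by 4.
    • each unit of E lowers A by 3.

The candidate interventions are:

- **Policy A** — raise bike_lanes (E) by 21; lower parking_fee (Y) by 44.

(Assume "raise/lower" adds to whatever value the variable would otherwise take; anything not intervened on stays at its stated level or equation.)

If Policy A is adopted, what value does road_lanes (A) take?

Policy A (E + 21, Y − 44):
  Y = 49 − 44 = 5
  E = 51 + 21 = 72
  A = 247 − 4·5 − 3·72 = 11

11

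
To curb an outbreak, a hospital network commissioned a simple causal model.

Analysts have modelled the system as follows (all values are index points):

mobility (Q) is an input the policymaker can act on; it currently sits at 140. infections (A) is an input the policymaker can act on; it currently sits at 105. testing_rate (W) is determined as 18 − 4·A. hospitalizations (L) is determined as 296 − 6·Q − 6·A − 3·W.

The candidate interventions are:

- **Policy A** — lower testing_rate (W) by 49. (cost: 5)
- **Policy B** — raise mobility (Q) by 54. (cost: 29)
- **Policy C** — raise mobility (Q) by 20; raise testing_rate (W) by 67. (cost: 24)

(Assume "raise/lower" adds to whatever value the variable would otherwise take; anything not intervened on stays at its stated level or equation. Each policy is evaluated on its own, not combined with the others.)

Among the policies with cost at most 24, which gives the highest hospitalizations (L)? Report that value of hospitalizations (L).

Policy A (W − 49):
  Q = 140
  A = 105
  W = 18 − 4·105 (−49 from intervention) = -451
  L = 296 − 6·140 − 6·105 − 3·(-451) = 179
Policy C (Q + 20, W + 67):
  Q = 140 + 20 = 160
  A = 105
  W = 18 − 4·105 (+67 from intervention) = -335
  L = 296 − 6·160 − 6·105 − 3·(-335) = -289
Comparing — Policy A: L=179, Policy C: L=-289. Highest is 179 (Policy A).

179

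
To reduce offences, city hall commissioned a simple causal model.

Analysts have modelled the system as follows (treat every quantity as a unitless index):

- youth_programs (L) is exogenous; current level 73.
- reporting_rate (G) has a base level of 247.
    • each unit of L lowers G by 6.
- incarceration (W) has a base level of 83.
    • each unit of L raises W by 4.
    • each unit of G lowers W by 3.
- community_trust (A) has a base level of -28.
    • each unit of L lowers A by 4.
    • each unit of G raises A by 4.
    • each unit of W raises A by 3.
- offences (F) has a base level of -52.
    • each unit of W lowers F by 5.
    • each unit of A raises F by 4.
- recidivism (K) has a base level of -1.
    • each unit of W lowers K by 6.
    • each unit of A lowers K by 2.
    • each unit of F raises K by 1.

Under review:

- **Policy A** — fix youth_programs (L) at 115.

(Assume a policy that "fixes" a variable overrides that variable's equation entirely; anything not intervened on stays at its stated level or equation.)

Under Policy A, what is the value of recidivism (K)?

-13933

Policy A (L := 115):
  L = 115
  G = 247 − 6·115 = -443
  W = 83 + 4·115 − 3·(-443) = 1872
  A = -28 − 4·115 + 4·(-443) + 3·1872 = 3356
  F = -52 − 5·1872 + 4·3356 = 4012
  K = -1 − 6·1872 − 2·3356 + 4012 = -13933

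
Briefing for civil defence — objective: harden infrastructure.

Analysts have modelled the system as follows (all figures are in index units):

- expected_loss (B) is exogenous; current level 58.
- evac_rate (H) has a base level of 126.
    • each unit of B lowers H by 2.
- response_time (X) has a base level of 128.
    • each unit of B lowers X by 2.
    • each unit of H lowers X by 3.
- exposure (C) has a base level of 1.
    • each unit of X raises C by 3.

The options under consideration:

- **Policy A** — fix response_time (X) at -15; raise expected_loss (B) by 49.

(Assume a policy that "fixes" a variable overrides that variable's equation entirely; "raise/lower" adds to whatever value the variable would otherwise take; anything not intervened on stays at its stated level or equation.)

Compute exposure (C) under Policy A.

-44

Policy A (X := -15, B + 49):
  B = 58 + 49 = 107
  H = 126 − 2·107 = -88
  X = -15
  C = 1 + 3·(-15) = -44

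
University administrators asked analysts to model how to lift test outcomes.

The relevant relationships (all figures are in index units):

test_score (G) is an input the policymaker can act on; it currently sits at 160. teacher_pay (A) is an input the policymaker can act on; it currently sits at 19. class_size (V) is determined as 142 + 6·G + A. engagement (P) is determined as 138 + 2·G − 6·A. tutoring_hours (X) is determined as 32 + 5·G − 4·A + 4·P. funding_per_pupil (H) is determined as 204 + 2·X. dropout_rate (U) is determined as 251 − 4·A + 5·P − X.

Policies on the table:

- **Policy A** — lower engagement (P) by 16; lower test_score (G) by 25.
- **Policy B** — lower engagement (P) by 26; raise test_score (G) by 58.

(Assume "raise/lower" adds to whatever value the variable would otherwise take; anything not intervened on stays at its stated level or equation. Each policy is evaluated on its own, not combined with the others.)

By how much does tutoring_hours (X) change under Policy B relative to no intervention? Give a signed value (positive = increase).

650

Baseline:
  G = 160
  A = 19
  P = 138 + 2·160 − 6·19 = 344
  X = 32 + 5·160 − 4·19 + 4·344 = 2132
Policy B (P − 26, G + 58):
  G = 160 + 58 = 218
  A = 19
  P = 138 + 2·218 − 6·19 (−26 from intervention) = 434
  X = 32 + 5·218 − 4·19 + 4·434 = 2782
Change in X: 2782 − 2132 = 650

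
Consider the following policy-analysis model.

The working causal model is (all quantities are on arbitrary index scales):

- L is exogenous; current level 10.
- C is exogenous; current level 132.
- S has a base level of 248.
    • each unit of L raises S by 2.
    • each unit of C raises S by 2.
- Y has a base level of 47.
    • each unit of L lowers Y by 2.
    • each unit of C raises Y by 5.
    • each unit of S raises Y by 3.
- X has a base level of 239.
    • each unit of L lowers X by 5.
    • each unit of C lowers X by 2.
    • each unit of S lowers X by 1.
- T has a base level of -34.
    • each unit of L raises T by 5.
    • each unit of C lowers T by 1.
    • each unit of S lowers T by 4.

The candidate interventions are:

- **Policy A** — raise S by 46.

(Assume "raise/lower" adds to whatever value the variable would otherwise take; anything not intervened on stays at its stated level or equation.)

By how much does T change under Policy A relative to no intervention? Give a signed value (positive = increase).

Baseline:
  L = 10
  C = 132
  S = 248 + 2·10 + 2·132 = 532
  T = -34 + 5·10 − 132 − 4·532 = -2244
Policy A (S + 46):
  L = 10
  C = 132
  S = 248 + 2·10 + 2·132 (+46 from intervention) = 578
  T = -34 + 5·10 − 132 − 4·578 = -2428
Change in T: -2428 − (-2244) = -184

-184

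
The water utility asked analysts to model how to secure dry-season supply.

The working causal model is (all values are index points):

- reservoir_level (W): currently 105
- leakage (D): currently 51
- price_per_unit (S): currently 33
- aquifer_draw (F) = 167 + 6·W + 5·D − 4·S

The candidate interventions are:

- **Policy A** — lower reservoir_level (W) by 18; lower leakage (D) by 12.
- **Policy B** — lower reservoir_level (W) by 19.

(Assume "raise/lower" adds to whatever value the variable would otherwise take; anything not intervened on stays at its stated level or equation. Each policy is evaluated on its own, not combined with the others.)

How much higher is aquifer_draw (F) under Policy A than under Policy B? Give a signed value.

Policy A (W − 18, D − 12):
  W = 105 − 18 = 87
  D = 51 − 12 = 39
  S = 33
  F = 167 + 6·87 + 5·39 − 4·33 = 752
Policy B (W − 19):
  W = 105 − 19 = 86
  D = 51
  S = 33
  F = 167 + 6·86 + 5·51 − 4·33 = 806
F: 752 − 806 = -54

-54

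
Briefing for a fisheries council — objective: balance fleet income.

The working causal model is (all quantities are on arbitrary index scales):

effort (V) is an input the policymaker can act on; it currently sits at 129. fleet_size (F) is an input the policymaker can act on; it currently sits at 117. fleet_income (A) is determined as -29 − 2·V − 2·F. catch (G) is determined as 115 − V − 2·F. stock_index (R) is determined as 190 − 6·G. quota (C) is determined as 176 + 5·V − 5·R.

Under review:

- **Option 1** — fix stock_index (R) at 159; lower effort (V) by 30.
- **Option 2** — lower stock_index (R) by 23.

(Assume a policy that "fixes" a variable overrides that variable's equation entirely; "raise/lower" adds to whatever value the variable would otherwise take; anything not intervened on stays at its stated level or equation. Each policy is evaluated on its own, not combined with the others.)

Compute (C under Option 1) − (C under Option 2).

7330

Option 1 (R := 159, V − 30):
  V = 129 − 30 = 99
  F = 117
  G = 115 − 99 − 2·117 = -218
  R = 159
  C = 176 + 5·99 − 5·159 = -124
Option 2 (R − 23):
  V = 129
  F = 117
  G = 115 − 129 − 2·117 = -248
  R = 190 − 6·(-248) (−23 from intervention) = 1655
  C = 176 + 5·129 − 5·1655 = -7454
C: -124 − (-7454) = 7330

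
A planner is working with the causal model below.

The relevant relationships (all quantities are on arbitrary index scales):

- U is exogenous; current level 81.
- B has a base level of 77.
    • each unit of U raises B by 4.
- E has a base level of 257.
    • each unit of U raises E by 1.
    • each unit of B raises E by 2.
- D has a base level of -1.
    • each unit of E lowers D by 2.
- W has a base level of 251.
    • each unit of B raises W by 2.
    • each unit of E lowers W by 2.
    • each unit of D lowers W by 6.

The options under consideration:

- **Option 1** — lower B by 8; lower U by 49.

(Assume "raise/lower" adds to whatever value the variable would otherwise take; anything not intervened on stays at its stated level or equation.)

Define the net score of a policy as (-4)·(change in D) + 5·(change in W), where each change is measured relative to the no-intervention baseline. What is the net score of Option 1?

Baseline:
  U = 81
  B = 77 + 4·81 = 401
  E = 257 + 81 + 2·401 = 1140
  D = -1 − 2·1140 = -2281
  W = 251 + 2·401 − 2·1140 − 6·(-2281) = 12459
Option 1 (B − 8, U − 49):
  U = 81 − 49 = 32
  B = 77 + 4·32 (−8 from intervention) = 197
  E = 257 + 32 + 2·197 = 683
  D = -1 − 2·683 = -1367
  W = 251 + 2·197 − 2·683 − 6·(-1367) = 7481
ΔD = -1367 − (-2281) = 914; ΔW = 7481 − 12459 = -4978
Score = (-4)·914 + 5·(-4978) = -28546

-28546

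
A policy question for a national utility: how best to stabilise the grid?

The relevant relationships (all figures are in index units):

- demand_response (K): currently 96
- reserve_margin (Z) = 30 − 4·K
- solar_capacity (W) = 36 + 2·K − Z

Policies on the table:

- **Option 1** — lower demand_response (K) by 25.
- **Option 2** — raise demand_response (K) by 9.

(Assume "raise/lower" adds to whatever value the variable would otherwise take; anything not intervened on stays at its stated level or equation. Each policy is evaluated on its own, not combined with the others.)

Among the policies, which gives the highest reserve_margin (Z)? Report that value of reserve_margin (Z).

-254

Option 1 (K − 25):
  K = 96 − 25 = 71
  Z = 30 − 4·71 = -254
Option 2 (K + 9):
  K = 96 + 9 = 105
  Z = 30 − 4·105 = -390
Comparing — Option 1: Z=-254, Option 2: Z=-390. Highest is -254 (Option 1).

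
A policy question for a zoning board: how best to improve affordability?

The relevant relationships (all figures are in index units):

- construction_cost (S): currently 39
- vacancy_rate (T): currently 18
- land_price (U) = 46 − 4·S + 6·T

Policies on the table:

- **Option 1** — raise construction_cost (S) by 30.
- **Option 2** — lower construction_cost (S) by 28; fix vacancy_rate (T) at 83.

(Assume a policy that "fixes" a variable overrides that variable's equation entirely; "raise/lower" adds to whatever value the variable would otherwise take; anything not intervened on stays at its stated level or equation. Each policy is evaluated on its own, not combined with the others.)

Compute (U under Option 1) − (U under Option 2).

Option 1 (S + 30):
  S = 39 + 30 = 69
  T = 18
  U = 46 − 4·69 + 6·18 = -122
Option 2 (S − 28, T := 83):
  S = 39 − 28 = 11
  T = 83
  U = 46 − 4·11 + 6·83 = 500
U: -122 − 500 = -622

-622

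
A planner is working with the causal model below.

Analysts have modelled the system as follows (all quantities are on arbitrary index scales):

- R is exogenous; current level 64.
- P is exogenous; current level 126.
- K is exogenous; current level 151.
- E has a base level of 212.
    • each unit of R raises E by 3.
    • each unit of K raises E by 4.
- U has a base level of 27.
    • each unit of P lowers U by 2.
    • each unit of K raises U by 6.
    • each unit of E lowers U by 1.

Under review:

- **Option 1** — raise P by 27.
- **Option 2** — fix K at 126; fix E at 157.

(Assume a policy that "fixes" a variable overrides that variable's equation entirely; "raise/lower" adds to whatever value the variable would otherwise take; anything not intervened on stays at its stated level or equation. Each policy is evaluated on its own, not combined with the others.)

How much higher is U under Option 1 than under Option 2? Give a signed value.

Option 1 (P + 27):
  R = 64
  P = 126 + 27 = 153
  K = 151
  E = 212 + 3·64 + 4·151 = 1008
  U = 27 − 2·153 + 6·151 − 1008 = -381
Option 2 (K := 126, E := 157):
  R = 64
  P = 126
  K = 126
  E = 157
  U = 27 − 2·126 + 6·126 − 157 = 374
U: -381 − 374 = -755

-755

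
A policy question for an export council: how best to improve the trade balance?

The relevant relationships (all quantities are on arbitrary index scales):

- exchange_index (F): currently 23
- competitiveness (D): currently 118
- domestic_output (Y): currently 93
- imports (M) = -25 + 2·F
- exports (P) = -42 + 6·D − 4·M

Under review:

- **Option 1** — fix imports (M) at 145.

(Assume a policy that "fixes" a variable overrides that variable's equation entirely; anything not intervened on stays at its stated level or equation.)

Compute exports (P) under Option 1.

Option 1 (M := 145):
  F = 23
  D = 118
  M = 145
  P = -42 + 6·118 − 4·145 = 86

86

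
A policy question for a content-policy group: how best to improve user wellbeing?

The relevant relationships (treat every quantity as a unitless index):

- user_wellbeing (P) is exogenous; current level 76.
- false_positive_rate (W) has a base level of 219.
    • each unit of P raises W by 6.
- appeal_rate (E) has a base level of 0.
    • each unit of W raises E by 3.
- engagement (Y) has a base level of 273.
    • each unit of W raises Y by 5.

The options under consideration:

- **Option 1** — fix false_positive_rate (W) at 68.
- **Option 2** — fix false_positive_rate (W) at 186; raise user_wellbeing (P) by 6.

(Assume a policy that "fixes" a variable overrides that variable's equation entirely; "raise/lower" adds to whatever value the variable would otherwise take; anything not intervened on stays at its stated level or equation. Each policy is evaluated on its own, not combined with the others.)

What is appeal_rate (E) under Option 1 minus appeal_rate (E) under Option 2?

-354

Option 1 (W := 68):
  P = 76
  W = 68
  E = 0 + 3·68 = 204
Option 2 (W := 186, P + 6):
  P = 76 + 6 = 82
  W = 186
  E = 0 + 3·186 = 558
E: 204 − 558 = -354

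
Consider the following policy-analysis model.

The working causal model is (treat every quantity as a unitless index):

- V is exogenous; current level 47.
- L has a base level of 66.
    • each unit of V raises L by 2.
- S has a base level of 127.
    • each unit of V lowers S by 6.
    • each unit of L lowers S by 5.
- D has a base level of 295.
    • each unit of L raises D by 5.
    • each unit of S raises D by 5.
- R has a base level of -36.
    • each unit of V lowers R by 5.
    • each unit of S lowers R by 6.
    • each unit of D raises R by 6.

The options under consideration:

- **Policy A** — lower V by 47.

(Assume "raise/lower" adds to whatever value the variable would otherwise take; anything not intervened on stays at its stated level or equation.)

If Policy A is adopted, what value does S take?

-203

Policy A (V − 47):
  V = 47 − 47 = 0
  L = 66 + 2·0 = 66
  S = 127 − 6·0 − 5·66 = -203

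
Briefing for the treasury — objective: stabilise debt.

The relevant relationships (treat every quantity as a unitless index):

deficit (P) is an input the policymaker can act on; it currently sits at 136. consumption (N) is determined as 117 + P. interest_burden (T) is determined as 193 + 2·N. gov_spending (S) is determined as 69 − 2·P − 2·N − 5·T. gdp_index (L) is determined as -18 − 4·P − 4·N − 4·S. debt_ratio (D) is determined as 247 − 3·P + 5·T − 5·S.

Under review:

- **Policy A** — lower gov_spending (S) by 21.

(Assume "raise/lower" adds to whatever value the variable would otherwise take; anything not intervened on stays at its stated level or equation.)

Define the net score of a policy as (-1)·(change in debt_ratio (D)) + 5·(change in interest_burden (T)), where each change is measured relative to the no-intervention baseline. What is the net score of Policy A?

Baseline:
  P = 136
  N = 117 + 136 = 253
  T = 193 + 2·253 = 699
  S = 69 − 2·136 − 2·253 − 5·699 = -4204
  D = 247 − 3·136 + 5·699 − 5·(-4204) = 24354
Policy A (S − 21):
  P = 136
  N = 117 + 136 = 253
  T = 193 + 2·253 = 699
  S = 69 − 2·136 − 2·253 − 5·699 (−21 from intervention) = -4225
  D = 247 − 3·136 + 5·699 − 5·(-4225) = 24459
ΔD = 24459 − 24354 = 105; ΔT = 699 − 699 = 0
Score = (-1)·105 + 5·0 = -105

-105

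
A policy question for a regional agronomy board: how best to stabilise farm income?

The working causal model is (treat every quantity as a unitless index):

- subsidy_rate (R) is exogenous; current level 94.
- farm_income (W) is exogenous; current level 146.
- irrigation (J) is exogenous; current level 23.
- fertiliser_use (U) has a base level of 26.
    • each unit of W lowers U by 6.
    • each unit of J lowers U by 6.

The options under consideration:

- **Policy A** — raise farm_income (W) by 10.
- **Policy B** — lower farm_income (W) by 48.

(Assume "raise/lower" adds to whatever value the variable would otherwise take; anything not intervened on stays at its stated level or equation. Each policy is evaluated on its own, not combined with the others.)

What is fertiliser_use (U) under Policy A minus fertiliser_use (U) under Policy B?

-348

Policy A (W + 10):
  W = 146 + 10 = 156
  J = 23
  U = 26 − 6·156 − 6·23 = -1048
Policy B (W − 48):
  W = 146 − 48 = 98
  J = 23
  U = 26 − 6·98 − 6·23 = -700
U: -1048 − (-700) = -348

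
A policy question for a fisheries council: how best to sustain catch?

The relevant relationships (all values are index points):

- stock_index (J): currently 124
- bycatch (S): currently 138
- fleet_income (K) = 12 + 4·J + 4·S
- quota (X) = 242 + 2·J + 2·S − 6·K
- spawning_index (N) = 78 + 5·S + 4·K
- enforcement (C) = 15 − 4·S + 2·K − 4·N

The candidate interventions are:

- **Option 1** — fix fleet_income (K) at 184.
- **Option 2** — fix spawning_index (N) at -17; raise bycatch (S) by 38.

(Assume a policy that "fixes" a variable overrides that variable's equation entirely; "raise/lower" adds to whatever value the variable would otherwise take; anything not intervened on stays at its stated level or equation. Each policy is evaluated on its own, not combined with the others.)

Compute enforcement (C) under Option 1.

-6185

Option 1 (K := 184):
  J = 124
  S = 138
  K = 184
  N = 78 + 5·138 + 4·184 = 1504
  C = 15 − 4·138 + 2·184 − 4·1504 = -6185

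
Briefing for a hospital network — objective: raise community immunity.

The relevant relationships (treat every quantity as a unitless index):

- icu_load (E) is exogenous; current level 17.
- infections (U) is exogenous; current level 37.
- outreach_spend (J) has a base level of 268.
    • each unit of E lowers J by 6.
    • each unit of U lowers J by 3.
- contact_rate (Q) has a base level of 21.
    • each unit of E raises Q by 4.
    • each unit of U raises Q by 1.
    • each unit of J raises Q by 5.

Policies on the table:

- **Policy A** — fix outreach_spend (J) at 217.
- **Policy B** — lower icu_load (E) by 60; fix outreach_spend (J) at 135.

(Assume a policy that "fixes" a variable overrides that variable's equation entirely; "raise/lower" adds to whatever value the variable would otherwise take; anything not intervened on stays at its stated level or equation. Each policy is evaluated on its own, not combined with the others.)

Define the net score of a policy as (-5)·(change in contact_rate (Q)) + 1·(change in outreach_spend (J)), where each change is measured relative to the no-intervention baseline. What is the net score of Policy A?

Baseline:
  E = 17
  U = 37
  J = 268 − 6·17 − 3·37 = 55
  Q = 21 + 4·17 + 37 + 5·55 = 401
Policy A (J := 217):
  E = 17
  U = 37
  J = 217
  Q = 21 + 4·17 + 37 + 5·217 = 1211
ΔQ = 1211 − 401 = 810; ΔJ = 217 − 55 = 162
Score = (-5)·810 + 1·162 = -3888

-3888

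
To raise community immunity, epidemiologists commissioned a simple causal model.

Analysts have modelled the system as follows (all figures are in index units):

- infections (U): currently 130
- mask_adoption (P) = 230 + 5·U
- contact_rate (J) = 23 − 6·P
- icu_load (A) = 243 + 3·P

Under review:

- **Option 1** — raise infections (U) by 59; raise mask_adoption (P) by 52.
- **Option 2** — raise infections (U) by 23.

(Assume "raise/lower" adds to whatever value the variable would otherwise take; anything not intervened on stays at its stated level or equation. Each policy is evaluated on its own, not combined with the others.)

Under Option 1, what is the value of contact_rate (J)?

Option 1 (U + 59, P + 52):
  U = 130 + 59 = 189
  P = 230 + 5·189 (+52 from intervention) = 1227
  J = 23 − 6·1227 = -7339

-7339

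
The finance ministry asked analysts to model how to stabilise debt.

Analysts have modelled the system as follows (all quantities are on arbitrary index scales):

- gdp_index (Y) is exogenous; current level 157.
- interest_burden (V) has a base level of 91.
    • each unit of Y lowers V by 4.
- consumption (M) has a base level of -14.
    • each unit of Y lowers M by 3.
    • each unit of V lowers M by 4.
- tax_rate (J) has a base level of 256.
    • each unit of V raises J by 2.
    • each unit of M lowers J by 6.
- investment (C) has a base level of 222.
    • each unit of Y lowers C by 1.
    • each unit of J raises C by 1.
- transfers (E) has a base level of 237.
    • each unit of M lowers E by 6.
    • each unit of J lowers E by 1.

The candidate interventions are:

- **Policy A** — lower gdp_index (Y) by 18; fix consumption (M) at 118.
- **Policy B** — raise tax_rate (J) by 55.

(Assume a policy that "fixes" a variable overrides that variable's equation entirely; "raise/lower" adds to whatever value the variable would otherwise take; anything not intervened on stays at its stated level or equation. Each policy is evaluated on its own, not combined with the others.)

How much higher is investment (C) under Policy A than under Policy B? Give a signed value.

9377

Policy A (Y − 18, M := 118):
  Y = 157 − 18 = 139
  V = 91 − 4·139 = -465
  M = 118
  J = 256 + 2·(-465) − 6·118 = -1382
  C = 222 − 139 + (-1382) = -1299
Policy B (J + 55):
  Y = 157
  V = 91 − 4·157 = -537
  M = -14 − 3·157 − 4·(-537) = 1663
  J = 256 + 2·(-537) − 6·1663 (+55 from intervention) = -10741
  C = 222 − 157 + (-10741) = -10676
C: -1299 − (-10676) = 9377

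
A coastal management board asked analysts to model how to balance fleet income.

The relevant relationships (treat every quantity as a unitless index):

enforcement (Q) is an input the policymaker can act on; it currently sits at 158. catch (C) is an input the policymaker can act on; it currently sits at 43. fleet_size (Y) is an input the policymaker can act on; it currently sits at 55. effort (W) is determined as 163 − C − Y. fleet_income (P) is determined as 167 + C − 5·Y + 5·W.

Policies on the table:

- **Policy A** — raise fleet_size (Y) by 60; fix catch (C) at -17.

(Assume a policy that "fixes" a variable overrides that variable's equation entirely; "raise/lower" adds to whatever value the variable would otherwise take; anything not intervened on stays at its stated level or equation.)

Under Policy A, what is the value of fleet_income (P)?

Policy A (Y + 60, C := -17):
  C = -17
  Y = 55 + 60 = 115
  W = 163 − (-17) − 115 = 65
  P = 167 + (-17) − 5·115 + 5·65 = -100

-100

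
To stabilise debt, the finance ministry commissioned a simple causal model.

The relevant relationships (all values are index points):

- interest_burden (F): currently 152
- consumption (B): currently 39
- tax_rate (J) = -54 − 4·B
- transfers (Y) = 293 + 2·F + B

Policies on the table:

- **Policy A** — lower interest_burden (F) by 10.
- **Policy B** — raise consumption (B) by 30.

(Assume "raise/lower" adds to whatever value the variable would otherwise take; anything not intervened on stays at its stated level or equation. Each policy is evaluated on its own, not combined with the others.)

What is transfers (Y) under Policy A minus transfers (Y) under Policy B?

Policy A (F − 10):
  F = 152 − 10 = 142
  B = 39
  Y = 293 + 2·142 + 39 = 616
Policy B (B + 30):
  F = 152
  B = 39 + 30 = 69
  Y = 293 + 2·152 + 69 = 666
Y: 616 − 666 = -50

-50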